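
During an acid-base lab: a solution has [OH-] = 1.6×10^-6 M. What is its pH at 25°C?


pOH = -log10([OH-]) = -log10(1.6×10^-6)
= 6 - log10(1.6) = 5.8
pH = 14 - pOH = 14 - 5.8 = 8.2

8.2


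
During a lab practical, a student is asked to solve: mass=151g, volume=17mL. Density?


ρ = mass/volume
= 151/17
= 8.882 g/mL

8.882 g/mL


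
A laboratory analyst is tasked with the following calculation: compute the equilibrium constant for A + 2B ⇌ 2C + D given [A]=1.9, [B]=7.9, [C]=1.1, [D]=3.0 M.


Kc = [C]^2[D]/([A][B]^2)
= (1.1^2 × 3.0^1)/(1.9^1 × 7.9^2)
= 3.63/118.579
= 0.03061

0.03061


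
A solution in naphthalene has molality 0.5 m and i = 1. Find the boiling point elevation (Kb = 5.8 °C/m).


ΔTb = Kb × m × i
= 5.8 × 0.5 × 1
= 2.9 °C

2.9 °C


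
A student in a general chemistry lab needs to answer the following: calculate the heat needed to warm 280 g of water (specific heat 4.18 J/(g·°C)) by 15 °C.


q = mcΔT = 280 × 4.18 × 15
= 17556.00 J

17556.00 J


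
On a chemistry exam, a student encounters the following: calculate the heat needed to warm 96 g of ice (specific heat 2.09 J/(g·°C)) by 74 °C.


q = mcΔT = 96 × 2.09 × 74
= 14847.36 J

14847.36 J


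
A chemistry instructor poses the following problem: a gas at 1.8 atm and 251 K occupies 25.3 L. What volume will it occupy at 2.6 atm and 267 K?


P1V1/T1 = P2V2/T2
V2 = P1V1T2/(T1P2)
= 1.8×25.3×267/(251×2.6)
= 18.632 L

18.632 L


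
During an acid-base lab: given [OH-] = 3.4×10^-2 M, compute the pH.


pOH = -log10([OH-]) = -log10(3.4×10^-2)
= 2 - log10(3.4) = 1.47
pH = 14 - pOH = 14 - 1.47 = 12.53

12.53


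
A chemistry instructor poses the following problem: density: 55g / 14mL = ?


ρ = mass/volume
= 55/14
= 3.929 g/mL

3.929 g/mL


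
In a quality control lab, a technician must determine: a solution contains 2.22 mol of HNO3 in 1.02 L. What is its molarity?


M = n/V = 2.22/1.02 = 2.176 mol/L

2.176 M


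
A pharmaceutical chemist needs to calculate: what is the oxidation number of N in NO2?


x + 2(-2) = 0, so x = +4
Oxidation number: +4

+4


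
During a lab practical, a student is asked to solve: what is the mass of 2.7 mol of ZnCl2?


M(ZnCl2) = 136.28 g/mol
mass = n × M = 2.7 × 136.28 = 367.96 g

367.96 g


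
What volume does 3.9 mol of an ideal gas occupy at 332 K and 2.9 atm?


PV = nRT  (R = 0.08206 L·atm/(mol·K))
V = nRT/P = 3.9×0.08206×332/2.9
= 36.638 L

36.638 L


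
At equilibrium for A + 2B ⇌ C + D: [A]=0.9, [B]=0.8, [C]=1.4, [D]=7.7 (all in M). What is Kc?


Kc = [C][D]/([A][B]^2)
= (1.4^1 × 7.7^1)/(0.9^1 × 0.8^2)
= 10.78/0.576
= 18.72

18.72


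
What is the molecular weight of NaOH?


M(NaOH) = 1×22.99 + 1×16.0 + 1×1.008
= 22.99 + 16.0 + 1.01
= 40.0 g/mol

40.0 g/mol


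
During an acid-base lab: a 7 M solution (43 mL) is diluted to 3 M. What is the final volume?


C1V1 = C2V2
7 × 43 = 3 × V2
V2 = 301/3 = 100.33 mL

100.33 mL


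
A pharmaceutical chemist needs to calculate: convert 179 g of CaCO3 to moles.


M(CaCO3) = 100.09 g/mol
n = mass/M = 179/100.09 = 1.7884 mol

1.7884 mol


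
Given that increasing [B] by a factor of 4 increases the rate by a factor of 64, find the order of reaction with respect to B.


rate ∝ [B]^n
4^n = 64 → n = 3
Order in B: 3

3


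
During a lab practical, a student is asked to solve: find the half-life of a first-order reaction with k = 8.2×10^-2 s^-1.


t½ = ln2/k = 0.693147/(8.2×10^-2 s^-1)
= 8.453 s

8.453 s


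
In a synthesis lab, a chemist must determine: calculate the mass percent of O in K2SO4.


M(K2SO4) = 2×39.1 + 1×32.07 + 4×16.0 = 174.27 g/mol
Mass of O = 4 × 16.0 = 64.00 g/mol
% O = 64.00/174.27 × 100 = 36.72%

36.72%


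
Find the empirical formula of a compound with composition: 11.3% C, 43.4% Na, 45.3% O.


Assume 100 g sample. Moles of each element:
  C: 11.3/12.01 = 0.941 mol
  Na: 43.4/22.99 = 1.888 mol
  O: 45.3/16.0 = 2.831 mol
Divide by smallest (0.941):
  C: 0.941/0.941 = 1.0
  Na: 1.888/0.941 = 2.01
  O: 2.831/0.941 = 3.01
Empirical formula: Na2CO3

Na2CO3


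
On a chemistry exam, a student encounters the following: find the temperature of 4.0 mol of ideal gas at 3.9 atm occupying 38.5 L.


PV = nRT  (R = 0.08206 L·atm/(mol·K))
T = PV/(nR) = 3.9×38.5/(4.0×0.08206)
= 150.15/0.328240
= 457.44 K

457.44 K


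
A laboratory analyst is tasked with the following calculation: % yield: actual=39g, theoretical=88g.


% yield = actual/theoretical × 100
= 39/88 × 100
= 44.32%

44.32%


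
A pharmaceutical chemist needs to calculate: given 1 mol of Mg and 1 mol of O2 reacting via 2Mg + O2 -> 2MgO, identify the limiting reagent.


Mole ratio available / coefficient:
  Mg: 1/2 = 0.500
  O2: 1/1 = 1.000
Smaller ratio is limiting.

Mg


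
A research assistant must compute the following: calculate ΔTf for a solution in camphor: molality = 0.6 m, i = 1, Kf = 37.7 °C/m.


ΔTf = Kf × m × i
= 37.7 × 0.6 × 1
= 22.62 °C

22.62 °C


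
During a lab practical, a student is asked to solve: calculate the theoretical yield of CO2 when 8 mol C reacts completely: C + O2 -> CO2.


Mole ratio CO2:C = 1:1
n(CO2) = 8 × 1/1 = 8.000 mol
mass = 8.000 × 44.01 = 352.08 g

352.08 g


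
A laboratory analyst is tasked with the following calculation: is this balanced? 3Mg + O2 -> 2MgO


Equation: 3Mg + O2 -> 2MgO
Check atoms: Mg: 3≠2, O: 2=2
Not balanced

No, not balanced


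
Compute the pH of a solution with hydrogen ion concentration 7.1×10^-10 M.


pH = -log10([H+]) = -log10(7.1×10^-10)
= 10 - log10(7.1)
= 10 - 0.85
= 9.15

9.15


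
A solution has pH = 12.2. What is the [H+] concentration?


[H+] = 10^(-pH) = 10^(-12.2)
= 6.31×10^-13 M

6.31×10^-13 M


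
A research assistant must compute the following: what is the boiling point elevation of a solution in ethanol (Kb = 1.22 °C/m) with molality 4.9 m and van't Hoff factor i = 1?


ΔTb = Kb × m × i
= 1.22 × 4.9 × 1
= 5.978 °C

5.978 °C


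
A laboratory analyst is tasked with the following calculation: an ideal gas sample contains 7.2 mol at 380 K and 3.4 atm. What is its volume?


PV = nRT  (R = 0.08206 L·atm/(mol·K))
V = nRT/P = 7.2×0.08206×380/3.4
= 66.034 L

66.034 L


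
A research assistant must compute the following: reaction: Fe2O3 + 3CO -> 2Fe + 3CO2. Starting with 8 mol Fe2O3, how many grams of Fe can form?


Mole ratio Fe:Fe2O3 = 2:1
n(Fe) = 8 × 2/1 = 16.000 mol
mass = 16.000 × 55.85 = 893.6 g

893.6 g


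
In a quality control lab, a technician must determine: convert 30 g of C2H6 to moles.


M(C2H6) = 30.07 g/mol
n = mass/M = 30/30.07 = 0.9977 mol

0.9977 mol


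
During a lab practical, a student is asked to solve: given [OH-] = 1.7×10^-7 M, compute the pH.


pOH = -log10([OH-]) = -log10(1.7×10^-7)
= 7 - log10(1.7) = 6.77
pH = 14 - pOH = 14 - 6.77 = 7.23

7.23


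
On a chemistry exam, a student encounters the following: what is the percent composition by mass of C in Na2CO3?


M(Na2CO3) = 2×22.99 + 1×12.01 + 3×16.0 = 105.99 g/mol
Mass of C = 1 × 12.01 = 12.01 g/mol
% C = 12.01/105.99 × 100 = 11.33%

11.33%


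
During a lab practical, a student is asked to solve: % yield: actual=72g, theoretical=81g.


% yield = actual/theoretical × 100
= 72/81 × 100
= 88.89%

88.89%


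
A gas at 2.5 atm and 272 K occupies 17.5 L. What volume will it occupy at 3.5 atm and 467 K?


P1V1/T1 = P2V2/T2
V2 = P1V1T2/(T1P2)
= 2.5×17.5×467/(272×3.5)
= 21.461 L

21.461 L


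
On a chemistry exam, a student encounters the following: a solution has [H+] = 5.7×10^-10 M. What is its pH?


pH = -log10([H+]) = -log10(5.7×10^-10)
= 10 - log10(5.7)
= 10 - 0.76
= 9.24

9.24


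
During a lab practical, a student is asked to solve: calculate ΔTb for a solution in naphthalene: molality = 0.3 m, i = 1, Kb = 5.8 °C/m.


ΔTb = Kb × m × i
= 5.8 × 0.3 × 1
= 1.74 °C

1.74 °C


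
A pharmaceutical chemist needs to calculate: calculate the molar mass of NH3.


M(NH3) = 1×14.01 + 3×1.008
= 14.01 + 3.02
= 17.03 g/mol

17.03 g/mol


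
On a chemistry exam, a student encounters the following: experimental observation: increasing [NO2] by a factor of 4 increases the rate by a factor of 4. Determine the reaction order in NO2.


rate ∝ [NO2]^n
4^n = 4 → n = 1
Order in NO2: 1

1


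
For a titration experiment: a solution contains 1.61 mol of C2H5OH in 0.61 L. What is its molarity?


M = n/V = 1.61/0.61 = 2.639 mol/L

2.639 M


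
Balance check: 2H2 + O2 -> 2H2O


Equation: 2H2 + O2 -> 2H2O
Check atoms: H: 4=4, O: 2=2
Balanced

Yes, balanced


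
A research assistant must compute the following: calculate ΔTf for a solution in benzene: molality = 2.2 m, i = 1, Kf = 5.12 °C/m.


ΔTf = Kf × m × i
= 5.12 × 2.2 × 1
= 11.264 °C

11.264 °C


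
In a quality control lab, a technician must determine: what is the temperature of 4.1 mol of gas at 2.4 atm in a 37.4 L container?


PV = nRT  (R = 0.08206 L·atm/(mol·K))
T = PV/(nR) = 2.4×37.4/(4.1×0.08206)
= 89.76/0.336446
= 266.79 K

266.79 K


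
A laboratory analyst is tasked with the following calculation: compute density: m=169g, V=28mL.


ρ = mass/volume
= 169/28
= 6.036 g/mL

6.036 g/mL


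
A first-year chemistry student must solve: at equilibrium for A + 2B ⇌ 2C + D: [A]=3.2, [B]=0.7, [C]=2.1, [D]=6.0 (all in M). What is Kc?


Kc = [C]^2[D]/([A][B]^2)
= (2.1^2 × 6.0^1)/(3.2^1 × 0.7^2)
= 26.46/1.568
= 16.88

16.88


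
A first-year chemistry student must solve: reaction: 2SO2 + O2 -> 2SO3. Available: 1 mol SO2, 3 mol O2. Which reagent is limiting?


Mole ratio available / coefficient:
  SO2: 1/2 = 0.500
  O2: 3/1 = 3.000
Smaller ratio is limiting.

SO2


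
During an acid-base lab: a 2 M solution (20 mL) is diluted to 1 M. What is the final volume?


C1V1 = C2V2
2 × 20 = 1 × V2
V2 = 40/1 = 40.0 mL

40.0 mL


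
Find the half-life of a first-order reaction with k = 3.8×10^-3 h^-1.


t½ = ln2/k = 0.693147/(3.8×10^-3 h^-1)
= 182.4 h

182.4 h


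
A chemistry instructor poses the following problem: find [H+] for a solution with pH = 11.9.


[H+] = 10^(-pH) = 10^(-11.9)
= 1.26×10^-12 M

1.26×10^-12 M


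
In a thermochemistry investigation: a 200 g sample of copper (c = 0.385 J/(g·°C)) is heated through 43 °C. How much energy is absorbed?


q = mcΔT = 200 × 0.385 × 43
= 3311.00 J

3311.00 J


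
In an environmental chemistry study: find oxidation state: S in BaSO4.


(+2) + x + 4(-2) = 0, so x = +6
Oxidation number: +6

+6


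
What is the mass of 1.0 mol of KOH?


M(KOH) = 56.11 g/mol
mass = n × M = 1.0 × 56.11 = 56.11 g

56.11 g


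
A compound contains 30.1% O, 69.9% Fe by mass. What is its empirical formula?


Assume 100 g sample. Moles of each element:
  O: 30.1/16.0 = 1.881 mol
  Fe: 69.9/55.85 = 1.252 mol
Divide by smallest (1.252):
  O: 1.881/1.252 = 1.5
  Fe: 1.252/1.252 = 1.0
Multiply all ratios by 2 to obtain whole numbers.
Empirical formula: Fe2O3

Fe2O3


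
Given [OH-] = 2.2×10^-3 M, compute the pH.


pOH = -log10([OH-]) = -log10(2.2×10^-3)
= 3 - log10(2.2) = 2.66
pH = 14 - pOH = 14 - 2.66 = 11.34

11.34


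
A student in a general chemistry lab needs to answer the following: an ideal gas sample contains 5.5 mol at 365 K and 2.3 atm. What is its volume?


PV = nRT  (R = 0.08206 L·atm/(mol·K))
V = nRT/P = 5.5×0.08206×365/2.3
= 71.624 L

71.624 L


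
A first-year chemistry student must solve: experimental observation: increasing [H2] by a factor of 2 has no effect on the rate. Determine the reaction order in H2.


rate ∝ [H2]^n
rate ∝ [H2]^0
Order in H2: 0

0


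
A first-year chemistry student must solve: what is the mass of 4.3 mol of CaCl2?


M(CaCl2) = 110.98 g/mol
mass = n × M = 4.3 × 110.98 = 477.21 g

477.21 g


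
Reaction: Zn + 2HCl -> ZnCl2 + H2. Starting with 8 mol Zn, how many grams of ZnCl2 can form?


Mole ratio ZnCl2:Zn = 1:1
n(ZnCl2) = 8 × 1/1 = 8.000 mol
mass = 8.000 × 136.28 = 1090.24 g

1090.24 g


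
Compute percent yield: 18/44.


% yield = actual/theoretical × 100
= 18/44 × 100
= 40.91%

40.91%


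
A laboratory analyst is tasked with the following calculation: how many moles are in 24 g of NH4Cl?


M(NH4Cl) = 53.49 g/mol
n = mass/M = 24/53.49 = 0.4487 mol

0.4487 mol


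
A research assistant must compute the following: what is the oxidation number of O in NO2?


O is usually -2
Oxidation number: -2

-2


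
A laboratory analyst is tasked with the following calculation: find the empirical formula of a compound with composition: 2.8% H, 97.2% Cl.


Assume 100 g sample. Moles of each element:
  H: 2.8/1.008 = 2.778 mol
  Cl: 97.2/35.45 = 2.742 mol
Divide by smallest (2.742):
  H: 2.778/2.742 = 1.01
  Cl: 2.742/2.742 = 1.0
Empirical formula: HCl

HCl


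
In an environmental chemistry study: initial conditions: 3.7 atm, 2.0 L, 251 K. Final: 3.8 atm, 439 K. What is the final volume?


P1V1/T1 = P2V2/T2
V2 = P1V1T2/(T1P2)
= 3.7×2.0×439/(251×3.8)
= 3.406 L

3.406 L


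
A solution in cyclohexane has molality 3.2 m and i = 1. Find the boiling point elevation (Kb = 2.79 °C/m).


ΔTb = Kb × m × i
= 2.79 × 3.2 × 1
= 8.928 °C

8.928 °C


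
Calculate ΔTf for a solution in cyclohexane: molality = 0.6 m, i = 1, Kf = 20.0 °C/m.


ΔTf = Kf × m × i
= 20.0 × 0.6 × 1
= 12.0 °C

12.0 °C


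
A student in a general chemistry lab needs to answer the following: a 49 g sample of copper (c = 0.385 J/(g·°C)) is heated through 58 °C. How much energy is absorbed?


q = mcΔT = 49 × 0.385 × 58
= 1094.17 J

1094.17 J


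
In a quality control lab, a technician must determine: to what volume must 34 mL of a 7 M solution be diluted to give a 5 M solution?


C1V1 = C2V2
7 × 34 = 5 × V2
V2 = 238/5 = 47.6 mL

47.6 mL


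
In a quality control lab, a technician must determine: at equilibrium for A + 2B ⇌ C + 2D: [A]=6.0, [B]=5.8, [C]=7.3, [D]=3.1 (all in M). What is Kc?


Kc = [C][D]^2/([A][B]^2)
= (7.3^1 × 3.1^2)/(6.0^1 × 5.8^2)
= 70.153/201.84
= 0.3476

0.3476


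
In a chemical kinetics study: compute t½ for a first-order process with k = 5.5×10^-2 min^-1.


t½ = ln2/k = 0.693147/(5.5×10^-2 min^-1)
= 12.60 min

12.60 min


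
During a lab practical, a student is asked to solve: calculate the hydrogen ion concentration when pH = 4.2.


[H+] = 10^(-pH) = 10^(-4.2)
= 6.31×10^-5 M

6.31×10^-5 M


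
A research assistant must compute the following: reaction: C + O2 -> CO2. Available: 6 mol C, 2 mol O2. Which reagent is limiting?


Mole ratio available / coefficient:
  C: 6/1 = 6.000
  O2: 2/1 = 2.000
Smaller ratio is limiting.

O2


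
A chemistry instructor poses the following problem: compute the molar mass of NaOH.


M(NaOH) = 1×22.99 + 1×16.0 + 1×1.008
= 22.99 + 16.0 + 1.01
= 40.0 g/mol

40.0 g/mol


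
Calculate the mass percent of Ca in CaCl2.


M(CaCl2) = 1×40.08 + 2×35.45 = 110.98 g/mol
Mass of Ca = 1 × 40.08 = 40.08 g/mol
% Ca = 40.08/110.98 × 100 = 36.11%

36.11%


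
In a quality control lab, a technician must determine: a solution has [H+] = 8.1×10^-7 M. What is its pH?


pH = -log10([H+]) = -log10(8.1×10^-7)
= 7 - log10(8.1)
= 7 - 0.91
= 6.09

6.09


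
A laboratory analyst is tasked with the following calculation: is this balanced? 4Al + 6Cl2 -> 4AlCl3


Equation: 4Al + 6Cl2 -> 4AlCl3
Check atoms: Al: 4=4, Cl: 12=12
Balanced

Yes, balanced


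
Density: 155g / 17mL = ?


ρ = mass/volume
= 155/17
= 9.118 g/mL

9.118 g/mL


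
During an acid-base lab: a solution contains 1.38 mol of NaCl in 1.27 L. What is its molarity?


M = n/V = 1.38/1.27 = 1.087 mol/L

1.087 M


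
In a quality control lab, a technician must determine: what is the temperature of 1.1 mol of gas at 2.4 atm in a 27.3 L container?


PV = nRT  (R = 0.08206 L·atm/(mol·K))
T = PV/(nR) = 2.4×27.3/(1.1×0.08206)
= 65.52/0.090266
= 725.85 K

725.85 K


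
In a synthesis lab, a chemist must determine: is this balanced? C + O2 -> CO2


Equation: C + O2 -> CO2
Check atoms: C: 1=1, O: 2=2
Balanced

Yes, balanced


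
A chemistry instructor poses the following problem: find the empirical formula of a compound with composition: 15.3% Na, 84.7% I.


Assume 100 g sample. Moles of each element:
  Na: 15.3/22.99 = 0.666 mol
  I: 84.7/126.9 = 0.667 mol
Divide by smallest (0.666):
  Na: 0.666/0.666 = 1.0
  I: 0.667/0.666 = 1.0
Empirical formula: NaI

NaI


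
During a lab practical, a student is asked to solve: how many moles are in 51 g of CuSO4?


M(CuSO4) = 159.62 g/mol
n = mass/M = 51/159.62 = 0.3195 mol

0.3195 mol


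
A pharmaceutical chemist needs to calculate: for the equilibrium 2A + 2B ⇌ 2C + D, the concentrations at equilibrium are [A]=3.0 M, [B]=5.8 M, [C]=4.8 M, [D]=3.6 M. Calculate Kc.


Kc = [C]^2[D]/([A]^2[B]^2)
= (4.8^2 × 3.6^1)/(3.0^2 × 5.8^2)
= 82.944/302.76
= 0.2740

0.2740


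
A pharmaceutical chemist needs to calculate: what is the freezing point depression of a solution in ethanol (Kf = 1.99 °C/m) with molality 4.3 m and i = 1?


ΔTf = Kf × m × i
= 1.99 × 4.3 × 1
= 8.557 °C

8.557 °C


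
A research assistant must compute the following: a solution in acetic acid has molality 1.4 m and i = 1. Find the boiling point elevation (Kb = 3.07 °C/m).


ΔTb = Kb × m × i
= 3.07 × 1.4 × 1
= 4.298 °C

4.298 °C


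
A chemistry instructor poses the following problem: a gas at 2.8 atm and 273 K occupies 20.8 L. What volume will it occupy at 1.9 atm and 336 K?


P1V1/T1 = P2V2/T2
V2 = P1V1T2/(T1P2)
= 2.8×20.8×336/(273×1.9)
= 37.726 L

37.726 L


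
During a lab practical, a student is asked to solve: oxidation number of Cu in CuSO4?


Sulfate is -2, so Cu = +2
Oxidation number: +2

+2


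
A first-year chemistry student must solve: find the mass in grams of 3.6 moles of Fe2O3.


M(Fe2O3) = 159.7 g/mol
mass = n × M = 3.6 × 159.7 = 574.92 g

574.92 g


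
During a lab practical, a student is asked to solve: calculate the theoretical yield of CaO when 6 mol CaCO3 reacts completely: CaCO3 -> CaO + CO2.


Mole ratio CaO:CaCO3 = 1:1
n(CaO) = 6 × 1/1 = 6.000 mol
mass = 6.000 × 56.08 = 336.48 g

336.48 g


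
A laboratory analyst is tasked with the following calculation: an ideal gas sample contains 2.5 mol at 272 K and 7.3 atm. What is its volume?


PV = nRT  (R = 0.08206 L·atm/(mol·K))
V = nRT/P = 2.5×0.08206×272/7.3
= 7.644 L

7.644 L


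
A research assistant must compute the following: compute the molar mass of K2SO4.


M(K2SO4) = 2×39.1 + 1×32.07 + 4×16.0
= 78.2 + 32.07 + 64.0
= 174.27 g/mol

174.27 g/mol


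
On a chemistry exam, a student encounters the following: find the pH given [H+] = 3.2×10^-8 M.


pH = -log10([H+]) = -log10(3.2×10^-8)
= 8 - log10(3.2)
= 8 - 0.51
= 7.49

7.49


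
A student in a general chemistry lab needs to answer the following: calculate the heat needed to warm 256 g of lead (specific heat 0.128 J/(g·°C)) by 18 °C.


q = mcΔT = 256 × 0.128 × 18
= 589.82 J

589.82 J


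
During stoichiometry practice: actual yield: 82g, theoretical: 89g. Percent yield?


% yield = actual/theoretical × 100
= 82/89 × 100
= 92.13%

92.13%


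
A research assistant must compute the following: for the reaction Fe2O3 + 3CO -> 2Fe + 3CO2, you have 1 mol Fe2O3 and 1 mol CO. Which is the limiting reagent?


Mole ratio available / coefficient:
  Fe2O3: 1/1 = 1.000
  CO: 1/3 = 0.333
Smaller ratio is limiting.

CO


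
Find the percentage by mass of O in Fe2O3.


M(Fe2O3) = 2×55.85 + 3×16.0 = 159.70 g/mol
Mass of O = 3 × 16.0 = 48.00 g/mol
% O = 48.00/159.70 × 100 = 30.06%

30.06%


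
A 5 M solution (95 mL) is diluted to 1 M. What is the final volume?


C1V1 = C2V2
5 × 95 = 1 × V2
V2 = 475/1 = 475.0 mL

475.0 mL


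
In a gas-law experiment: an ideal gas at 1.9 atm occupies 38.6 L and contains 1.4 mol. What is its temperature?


PV = nRT  (R = 0.08206 L·atm/(mol·K))
T = PV/(nR) = 1.9×38.6/(1.4×0.08206)
= 73.34/0.114884
= 638.38 K

638.38 K


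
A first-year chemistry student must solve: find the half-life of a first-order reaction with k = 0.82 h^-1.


t½ = ln2/k = 0.693147/(0.82 h^-1)
= 0.8453 h

0.8453 h


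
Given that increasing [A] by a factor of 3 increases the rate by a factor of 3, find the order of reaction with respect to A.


rate ∝ [A]^n
3^n = 3 → n = 1
Order in A: 1

1


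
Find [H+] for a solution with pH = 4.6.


[H+] = 10^(-pH) = 10^(-4.6)
= 2.51×10^-5 M

2.51×10^-5 M


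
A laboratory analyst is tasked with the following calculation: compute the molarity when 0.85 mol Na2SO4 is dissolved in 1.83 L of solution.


M = n/V = 0.85/1.83 = 0.464 mol/L

0.464 M


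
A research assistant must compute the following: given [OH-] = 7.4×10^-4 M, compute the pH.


pOH = -log10([OH-]) = -log10(7.4×10^-4)
= 4 - log10(7.4) = 3.13
pH = 14 - pOH = 14 - 3.13 = 10.87

10.87


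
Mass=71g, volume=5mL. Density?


ρ = mass/volume
= 71/5
= 14.2 g/mL

14.2 g/mL


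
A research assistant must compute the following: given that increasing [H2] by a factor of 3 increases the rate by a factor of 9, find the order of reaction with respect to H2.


rate ∝ [H2]^n
3^n = 9 → n = 2
Order in H2: 2

2


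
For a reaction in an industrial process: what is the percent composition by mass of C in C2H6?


M(C2H6) = 2×12.01 + 6×1.008 = 30.068 g/mol
Mass of C = 2 × 12.01 = 24.02 g/mol
% C = 24.02/30.068 × 100 = 79.89%

79.89%


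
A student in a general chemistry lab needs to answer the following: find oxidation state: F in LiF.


F is always -1
Oxidation number: -1

-1


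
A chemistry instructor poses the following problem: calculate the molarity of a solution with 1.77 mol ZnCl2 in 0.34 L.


M = n/V = 1.77/0.34 = 5.206 mol/L

5.206 M


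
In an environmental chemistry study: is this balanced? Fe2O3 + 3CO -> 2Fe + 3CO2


Equation: Fe2O3 + 3CO -> 2Fe + 3CO2
Check atoms: C: 3=3, Fe: 2=2, O: 6=6
Balanced

Yes, balanced


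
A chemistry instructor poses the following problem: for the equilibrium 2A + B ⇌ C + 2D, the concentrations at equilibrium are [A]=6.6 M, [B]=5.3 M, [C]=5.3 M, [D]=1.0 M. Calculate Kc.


Kc = [C][D]^2/([A]^2[B])
= (5.3^1 × 1.0^2)/(6.6^2 × 5.3^1)
= 5.3/230.868
= 0.02296

0.02296


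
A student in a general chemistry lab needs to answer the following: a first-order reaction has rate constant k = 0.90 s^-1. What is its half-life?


t½ = ln2/k = 0.693147/(0.90 s^-1)
= 0.7702 s

0.7702 s


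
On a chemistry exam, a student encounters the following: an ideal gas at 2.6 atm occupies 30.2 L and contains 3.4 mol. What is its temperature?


PV = nRT  (R = 0.08206 L·atm/(mol·K))
T = PV/(nR) = 2.6×30.2/(3.4×0.08206)
= 78.52/0.279004
= 281.43 K

281.43 K


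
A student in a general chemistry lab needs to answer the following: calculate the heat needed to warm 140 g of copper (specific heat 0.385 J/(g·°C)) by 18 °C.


q = mcΔT = 140 × 0.385 × 18
= 970.20 J

970.20 J


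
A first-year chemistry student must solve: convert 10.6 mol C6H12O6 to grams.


M(C6H12O6) = 180.16 g/mol
mass = n × M = 10.6 × 180.16 = 1909.70 g

1909.70 g


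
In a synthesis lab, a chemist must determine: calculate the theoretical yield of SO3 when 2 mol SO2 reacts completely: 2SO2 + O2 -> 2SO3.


Mole ratio SO3:SO2 = 2:2
n(SO3) = 2 × 2/2 = 2.000 mol
mass = 2.000 × 80.07 = 160.14 g

160.14 g


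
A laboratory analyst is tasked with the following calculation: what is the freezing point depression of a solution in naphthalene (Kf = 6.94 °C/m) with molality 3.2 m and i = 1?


ΔTf = Kf × m × i
= 6.94 × 3.2 × 1
= 22.208 °C

22.208 °C


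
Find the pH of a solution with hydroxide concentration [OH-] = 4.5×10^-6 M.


pOH = -log10([OH-]) = -log10(4.5×10^-6)
= 6 - log10(4.5) = 5.35
pH = 14 - pOH = 14 - 5.35 = 8.65

8.65


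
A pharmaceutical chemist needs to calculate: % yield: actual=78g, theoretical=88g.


% yield = actual/theoretical × 100
= 78/88 × 100
= 88.64%

88.64%


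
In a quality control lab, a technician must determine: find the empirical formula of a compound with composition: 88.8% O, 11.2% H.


Assume 100 g sample. Moles of each element:
  O: 88.8/16.0 = 5.55 mol
  H: 11.2/1.008 = 11.111 mol
Divide by smallest (5.55):
  O: 5.55/5.55 = 1.0
  H: 11.111/5.55 = 2.0
Empirical formula: H2O

H2O


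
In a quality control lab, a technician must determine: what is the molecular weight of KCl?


M(KCl) = 1×39.1 + 1×35.45
= 39.1 + 35.45
= 74.55 g/mol

74.55 g/mol


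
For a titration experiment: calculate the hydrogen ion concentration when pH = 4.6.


[H+] = 10^(-pH) = 10^(-4.6)
= 2.51×10^-5 M

2.51×10^-5 M


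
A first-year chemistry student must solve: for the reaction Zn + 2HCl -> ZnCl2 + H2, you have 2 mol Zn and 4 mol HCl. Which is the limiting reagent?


Mole ratio available / coefficient:
  Zn: 2/1 = 2.000
  HCl: 4/2 = 2.000
Smaller ratio is limiting.

neither (stoichiometric); Zn and HCl are fully consumed


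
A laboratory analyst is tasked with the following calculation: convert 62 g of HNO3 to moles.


M(HNO3) = 63.02 g/mol
n = mass/M = 62/63.02 = 0.9838 mol

0.9838 mol


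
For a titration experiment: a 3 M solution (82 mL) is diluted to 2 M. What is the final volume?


C1V1 = C2V2
3 × 82 = 2 × V2
V2 = 246/2 = 123.0 mL

123.0 mL


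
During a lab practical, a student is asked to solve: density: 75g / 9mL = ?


ρ = mass/volume
= 75/9
= 8.333 g/mL

8.333 g/mL


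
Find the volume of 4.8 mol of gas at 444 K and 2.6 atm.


PV = nRT  (R = 0.08206 L·atm/(mol·K))
V = nRT/P = 4.8×0.08206×444/2.6
= 67.264 L

67.264 L


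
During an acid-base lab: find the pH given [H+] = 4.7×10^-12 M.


pH = -log10([H+]) = -log10(4.7×10^-12)
= 12 - log10(4.7)
= 12 - 0.67
= 11.33

11.33


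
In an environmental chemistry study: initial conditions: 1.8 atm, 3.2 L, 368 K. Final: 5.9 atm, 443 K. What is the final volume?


P1V1/T1 = P2V2/T2
V2 = P1V1T2/(T1P2)
= 1.8×3.2×443/(368×5.9)
= 1.175 L

1.175 L


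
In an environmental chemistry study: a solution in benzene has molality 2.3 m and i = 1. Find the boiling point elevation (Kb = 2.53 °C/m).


ΔTb = Kb × m × i
= 2.53 × 2.3 × 1
= 5.819 °C

5.819 °C


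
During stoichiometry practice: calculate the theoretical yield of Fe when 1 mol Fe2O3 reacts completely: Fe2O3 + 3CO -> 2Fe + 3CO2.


Mole ratio Fe:Fe2O3 = 2:1
n(Fe) = 1 × 2/1 = 2.000 mol
mass = 2.000 × 55.85 = 111.7 g

111.7 g


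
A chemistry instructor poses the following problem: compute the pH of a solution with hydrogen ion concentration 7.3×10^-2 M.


pH = -log10([H+]) = -log10(7.3×10^-2)
= 2 - log10(7.3)
= 2 - 0.86
= 1.14

1.14


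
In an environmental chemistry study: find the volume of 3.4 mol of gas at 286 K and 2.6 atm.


PV = nRT  (R = 0.08206 L·atm/(mol·K))
V = nRT/P = 3.4×0.08206×286/2.6
= 30.69 L

30.69 L


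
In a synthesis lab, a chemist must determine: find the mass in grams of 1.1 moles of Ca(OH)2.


M(Ca(OH)2) = 74.1 g/mol
mass = n × M = 1.1 × 74.1 = 81.51 g

81.51 g


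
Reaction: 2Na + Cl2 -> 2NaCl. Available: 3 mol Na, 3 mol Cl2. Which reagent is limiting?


Mole ratio available / coefficient:
  Na: 3/2 = 1.500
  Cl2: 3/1 = 3.000
Smaller ratio is limiting.

Na


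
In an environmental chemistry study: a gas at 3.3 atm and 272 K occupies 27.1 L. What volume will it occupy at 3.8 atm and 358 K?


P1V1/T1 = P2V2/T2
V2 = P1V1T2/(T1P2)
= 3.3×27.1×358/(272×3.8)
= 30.975 L

30.975 L


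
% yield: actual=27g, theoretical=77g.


% yield = actual/theoretical × 100
= 27/77 × 100
= 35.06%

35.06%


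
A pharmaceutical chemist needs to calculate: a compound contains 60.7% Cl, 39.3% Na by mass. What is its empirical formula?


Assume 100 g sample. Moles of each element:
  Cl: 60.7/35.45 = 1.712 mol
  Na: 39.3/22.99 = 1.709 mol
Divide by smallest (1.709):
  Cl: 1.712/1.709 = 1.0
  Na: 1.709/1.709 = 1.0
Empirical formula: NaCl

NaCl


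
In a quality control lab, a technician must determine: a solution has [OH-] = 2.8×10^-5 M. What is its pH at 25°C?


pOH = -log10([OH-]) = -log10(2.8×10^-5)
= 5 - log10(2.8) = 4.55
pH = 14 - pOH = 14 - 4.55 = 9.45

9.45


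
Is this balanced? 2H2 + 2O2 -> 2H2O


Equation: 2H2 + 2O2 -> 2H2O
Check atoms: H: 4=4, O: 4≠2
Not balanced

No, not balanced


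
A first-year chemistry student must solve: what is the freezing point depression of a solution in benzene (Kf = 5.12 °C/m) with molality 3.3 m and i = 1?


ΔTf = Kf × m × i
= 5.12 × 3.3 × 1
= 16.896 °C

16.896 °C


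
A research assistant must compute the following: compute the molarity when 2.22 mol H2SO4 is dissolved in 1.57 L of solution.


M = n/V = 2.22/1.57 = 1.414 mol/L

1.414 M


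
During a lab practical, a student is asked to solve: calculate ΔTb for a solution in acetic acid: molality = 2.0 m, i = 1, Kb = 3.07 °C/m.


ΔTb = Kb × m × i
= 3.07 × 2.0 × 1
= 6.14 °C

6.14 °C


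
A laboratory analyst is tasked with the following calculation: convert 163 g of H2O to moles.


M(H2O) = 18.02 g/mol
n = mass/M = 163/18.02 = 9.0455 mol

9.0455 mol


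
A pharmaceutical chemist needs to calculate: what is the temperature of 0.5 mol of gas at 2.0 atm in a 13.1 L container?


PV = nRT  (R = 0.08206 L·atm/(mol·K))
T = PV/(nR) = 2.0×13.1/(0.5×0.08206)
= 26.20/0.041030
= 638.56 K

638.56 K


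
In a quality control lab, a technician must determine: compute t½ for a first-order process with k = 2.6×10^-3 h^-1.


t½ = ln2/k = 0.693147/(2.6×10^-3 h^-1)
= 266.6 h

266.6 h


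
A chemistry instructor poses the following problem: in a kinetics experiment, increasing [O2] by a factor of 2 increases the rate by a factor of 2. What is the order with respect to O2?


rate ∝ [O2]^n
2^n = 2 → n = 1
Order in O2: 1

1


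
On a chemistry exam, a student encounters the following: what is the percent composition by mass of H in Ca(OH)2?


M(Ca(OH)2) = 1×40.08 + 2×16.0 + 2×1.008 = 74.096 g/mol
Mass of H = 2 × 1.008 = 2.016 g/mol
% H = 2.016/74.096 × 100 = 2.72%

2.72%


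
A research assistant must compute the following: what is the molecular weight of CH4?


M(CH4) = 1×12.01 + 4×1.008
= 12.01 + 4.03
= 16.04 g/mol

16.04 g/mol


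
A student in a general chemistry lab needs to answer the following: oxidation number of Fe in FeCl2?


x + 2(-1) = 0, so x = +2
Oxidation number: +2

+2


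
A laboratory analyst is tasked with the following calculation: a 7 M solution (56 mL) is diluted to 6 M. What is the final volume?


C1V1 = C2V2
7 × 56 = 6 × V2
V2 = 392/6 = 65.33 mL

65.33 mL


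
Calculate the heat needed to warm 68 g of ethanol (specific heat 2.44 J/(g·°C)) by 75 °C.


q = mcΔT = 68 × 2.44 × 75
= 12444.00 J

12444.00 J


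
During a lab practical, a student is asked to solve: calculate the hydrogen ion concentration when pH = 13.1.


[H+] = 10^(-pH) = 10^(-13.1)
= 7.94×10^-14 M

7.94×10^-14 M


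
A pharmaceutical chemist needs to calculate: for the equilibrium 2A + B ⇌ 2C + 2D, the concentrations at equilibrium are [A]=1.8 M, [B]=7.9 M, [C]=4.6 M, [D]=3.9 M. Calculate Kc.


Kc = [C]^2[D]^2/([A]^2[B])
= (4.6^2 × 3.9^2)/(1.8^2 × 7.9^1)
= 321.8436/25.596
= 12.57

12.57


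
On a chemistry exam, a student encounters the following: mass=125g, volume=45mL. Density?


ρ = mass/volume
= 125/45
= 2.778 g/mL

2.778 g/mL


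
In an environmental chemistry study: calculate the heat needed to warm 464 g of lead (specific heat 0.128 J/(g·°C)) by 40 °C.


q = mcΔT = 464 × 0.128 × 40
= 2375.68 J

2375.68 J


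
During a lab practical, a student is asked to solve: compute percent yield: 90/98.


% yield = actual/theoretical × 100
= 90/98 × 100
= 91.84%

91.84%


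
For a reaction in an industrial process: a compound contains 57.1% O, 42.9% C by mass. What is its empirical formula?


Assume 100 g sample. Moles of each element:
  O: 57.1/16.0 = 3.569 mol
  C: 42.9/12.01 = 3.572 mol
Divide by smallest (3.569):
  O: 3.569/3.569 = 1.0
  C: 3.572/3.569 = 1.0
Empirical formula: CO

CO


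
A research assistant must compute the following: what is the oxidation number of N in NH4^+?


x + 4(+1) = +1, so x = -3
Oxidation number: -3

-3


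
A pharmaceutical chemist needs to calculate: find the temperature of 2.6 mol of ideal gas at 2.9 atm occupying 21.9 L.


PV = nRT  (R = 0.08206 L·atm/(mol·K))
T = PV/(nR) = 2.9×21.9/(2.6×0.08206)
= 63.51/0.213356
= 297.67 K

297.67 K


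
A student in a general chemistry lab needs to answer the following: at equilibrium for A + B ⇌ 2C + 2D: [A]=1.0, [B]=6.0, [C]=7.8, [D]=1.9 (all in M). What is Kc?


Kc = [C]^2[D]^2/([A][B])
= (7.8^2 × 1.9^2)/(1.0^1 × 6.0^1)
= 219.6324/6
= 36.61

36.61


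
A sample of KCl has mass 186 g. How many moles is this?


M(KCl) = 74.55 g/mol
n = mass/M = 186/74.55 = 2.495 mol

2.495 mol


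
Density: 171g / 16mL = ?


ρ = mass/volume
= 171/16
= 10.688 g/mL

10.688 g/mL


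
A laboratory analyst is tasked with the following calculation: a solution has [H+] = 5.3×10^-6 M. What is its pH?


pH = -log10([H+]) = -log10(5.3×10^-6)
= 6 - log10(5.3)
= 6 - 0.72
= 5.28

5.28


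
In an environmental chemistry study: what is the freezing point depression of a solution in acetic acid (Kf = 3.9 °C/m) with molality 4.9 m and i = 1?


ΔTf = Kf × m × i
= 3.9 × 4.9 × 1
= 19.11 °C

19.11 °C


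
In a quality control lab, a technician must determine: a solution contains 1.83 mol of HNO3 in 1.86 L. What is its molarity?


M = n/V = 1.83/1.86 = 0.984 mol/L

0.984 M


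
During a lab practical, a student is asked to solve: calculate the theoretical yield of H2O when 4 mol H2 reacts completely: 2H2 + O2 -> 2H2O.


Mole ratio H2O:H2 = 2:2
n(H2O) = 4 × 2/2 = 4.000 mol
mass = 4.000 × 18.02 = 72.08 g

72.08 g


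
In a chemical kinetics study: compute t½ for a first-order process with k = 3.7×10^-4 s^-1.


t½ = ln2/k = 0.693147/(3.7×10^-4 s^-1)
= 1873 s

1873 s


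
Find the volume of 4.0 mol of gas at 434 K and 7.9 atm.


PV = nRT  (R = 0.08206 L·atm/(mol·K))
V = nRT/P = 4.0×0.08206×434/7.9
= 18.032 L

18.032 L


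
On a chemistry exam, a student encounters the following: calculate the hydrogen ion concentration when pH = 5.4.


[H+] = 10^(-pH) = 10^(-5.4)
= 3.98×10^-6 M

3.98×10^-6 M


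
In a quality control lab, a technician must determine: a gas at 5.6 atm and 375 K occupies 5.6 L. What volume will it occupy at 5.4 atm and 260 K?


P1V1/T1 = P2V2/T2
V2 = P1V1T2/(T1P2)
= 5.6×5.6×260/(375×5.4)
= 4.026 L

4.026 L


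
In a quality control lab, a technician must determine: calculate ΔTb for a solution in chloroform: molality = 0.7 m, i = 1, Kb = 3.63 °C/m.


ΔTb = Kb × m × i
= 3.63 × 0.7 × 1
= 2.541 °C

2.541 °C


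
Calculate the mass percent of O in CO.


M(CO) = 1×12.01 + 1×16.0 = 28.01 g/mol
Mass of O = 1 × 16.0 = 16.00 g/mol
% O = 16.00/28.01 × 100 = 57.12%

57.12%


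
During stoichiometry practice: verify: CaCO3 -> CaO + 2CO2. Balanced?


Equation: CaCO3 -> CaO + 2CO2
Check atoms: C: 1≠2, Ca: 1=1, O: 3≠5
Not balanced

No, not balanced


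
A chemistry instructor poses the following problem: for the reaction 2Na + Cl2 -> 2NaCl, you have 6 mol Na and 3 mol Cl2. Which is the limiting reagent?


Mole ratio available / coefficient:
  Na: 6/2 = 3.000
  Cl2: 3/1 = 3.000
Smaller ratio is limiting.

neither (stoichiometric); Na and Cl2 are fully consumed


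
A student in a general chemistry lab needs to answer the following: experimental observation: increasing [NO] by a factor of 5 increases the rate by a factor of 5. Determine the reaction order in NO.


rate ∝ [NO]^n
5^n = 5 → n = 1
Order in NO: 1

1


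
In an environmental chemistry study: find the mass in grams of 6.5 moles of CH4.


M(CH4) = 16.04 g/mol
mass = n × M = 6.5 × 16.04 = 104.26 g

104.26 g


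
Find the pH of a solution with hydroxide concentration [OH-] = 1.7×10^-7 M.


pOH = -log10([OH-]) = -log10(1.7×10^-7)
= 7 - log10(1.7) = 6.77
pH = 14 - pOH = 14 - 6.77 = 7.23

7.23


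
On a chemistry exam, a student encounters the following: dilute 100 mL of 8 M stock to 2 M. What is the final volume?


C1V1 = C2V2
8 × 100 = 2 × V2
V2 = 800/2 = 400.0 mL

400.0 mL


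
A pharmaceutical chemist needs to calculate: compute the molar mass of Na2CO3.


M(Na2CO3) = 2×22.99 + 1×12.01 + 3×16.0
= 45.98 + 12.01 + 48.0
= 105.99 g/mol

105.99 g/mol


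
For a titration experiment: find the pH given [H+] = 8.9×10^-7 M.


pH = -log10([H+]) = -log10(8.9×10^-7)
= 7 - log10(8.9)
= 7 - 0.95
= 6.05

6.05


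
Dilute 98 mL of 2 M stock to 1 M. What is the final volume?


C1V1 = C2V2
2 × 98 = 1 × V2
V2 = 196/1 = 196.0 mL

196.0 mL


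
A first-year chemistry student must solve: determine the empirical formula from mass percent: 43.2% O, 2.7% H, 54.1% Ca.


Assume 100 g sample. Moles of each element:
  O: 43.2/16.0 = 2.7 mol
  H: 2.7/1.008 = 2.679 mol
  Ca: 54.1/40.08 = 1.35 mol
Divide by smallest (1.35):
  O: 2.7/1.35 = 2.0
  H: 2.679/1.35 = 1.98
  Ca: 1.35/1.35 = 1.0
Empirical formula: CaO2H2

CaO2H2


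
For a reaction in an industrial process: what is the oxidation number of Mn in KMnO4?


(+1) + x + 4(-2) = 0, so x = +7
Oxidation number: +7

+7


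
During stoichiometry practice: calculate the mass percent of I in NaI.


M(NaI) = 1×22.99 + 1×126.9 = 149.89 g/mol
Mass of I = 1 × 126.9 = 126.90 g/mol
% I = 126.90/149.89 × 100 = 84.66%

84.66%


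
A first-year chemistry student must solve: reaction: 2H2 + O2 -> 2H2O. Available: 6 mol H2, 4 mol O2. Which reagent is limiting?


Mole ratio available / coefficient:
  H2: 6/2 = 3.000
  O2: 4/1 = 4.000
Smaller ratio is limiting.

H2


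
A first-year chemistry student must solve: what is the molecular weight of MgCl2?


M(MgCl2) = 1×24.31 + 2×35.45
= 24.31 + 70.9
= 95.21 g/mol

95.21 g/mol


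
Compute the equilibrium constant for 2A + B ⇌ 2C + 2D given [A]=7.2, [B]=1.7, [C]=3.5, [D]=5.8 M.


Kc = [C]^2[D]^2/([A]^2[B])
= (3.5^2 × 5.8^2)/(7.2^2 × 1.7^1)
= 412.09/88.128
= 4.676

4.676


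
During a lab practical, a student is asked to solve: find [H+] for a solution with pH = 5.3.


[H+] = 10^(-pH) = 10^(-5.3)
= 5.01×10^-6 M

5.01×10^-6 M


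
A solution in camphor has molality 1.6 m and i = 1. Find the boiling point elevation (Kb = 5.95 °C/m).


ΔTb = Kb × m × i
= 5.95 × 1.6 × 1
= 9.52 °C

9.52 °C


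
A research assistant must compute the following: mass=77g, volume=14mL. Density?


ρ = mass/volume
= 77/14
= 5.5 g/mL

5.5 g/mL


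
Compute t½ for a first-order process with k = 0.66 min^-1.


t½ = ln2/k = 0.693147/(0.66 min^-1)
= 1.050 min

1.050 min


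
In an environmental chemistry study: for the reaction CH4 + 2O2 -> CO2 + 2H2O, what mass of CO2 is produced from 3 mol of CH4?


Mole ratio CO2:CH4 = 1:1
n(CO2) = 3 × 1/1 = 3.000 mol
mass = 3.000 × 44.01 = 132.03 g

132.03 g


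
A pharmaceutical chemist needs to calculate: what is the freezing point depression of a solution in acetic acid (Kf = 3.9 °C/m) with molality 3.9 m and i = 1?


ΔTf = Kf × m × i
= 3.9 × 3.9 × 1
= 15.21 °C

15.21 °C


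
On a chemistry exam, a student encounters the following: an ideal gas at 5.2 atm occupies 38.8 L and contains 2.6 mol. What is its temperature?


PV = nRT  (R = 0.08206 L·atm/(mol·K))
T = PV/(nR) = 5.2×38.8/(2.6×0.08206)
= 201.76/0.213356
= 945.65 K

945.65 K
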